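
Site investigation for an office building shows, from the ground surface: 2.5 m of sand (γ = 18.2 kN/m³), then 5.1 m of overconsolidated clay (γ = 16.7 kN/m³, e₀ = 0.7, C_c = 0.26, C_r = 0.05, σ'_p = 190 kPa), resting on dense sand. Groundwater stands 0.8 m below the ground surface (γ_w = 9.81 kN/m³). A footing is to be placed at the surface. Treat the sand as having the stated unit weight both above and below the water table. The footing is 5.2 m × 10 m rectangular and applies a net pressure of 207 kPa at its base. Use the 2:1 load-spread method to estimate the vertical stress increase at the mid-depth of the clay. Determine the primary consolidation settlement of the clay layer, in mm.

S_c ≈ 59.8 mm

Mid-depth of clay below the ground surface: z = 2.5 + 5.1/2 = 5.05 m.
Total vertical stress at mid-clay: σ_v = 18.2×2.5 + 16.7×2.55 = 88.085 kPa.
Pore pressure: u = 9.81×(5.05 − 0.8) = 41.693 kPa.
Initial effective stress: σ'_0 = σ_v − u = 88.085 − 41.693 = 46.392 kPa.
Stress increase at mid-clay by the 2:1 spreading method:
Δσ = qBL/((B+z)(L+z)) = 207×5.2×10/((5.2+5.05)(10+5.05)) = 69.777 kPa
Final effective stress: σ'_f = 46.392 + 69.777 = 116.17 kPa.
σ'_f = 116.17 ≤ σ'_p = 190 kPa, so the clay remains overconsolidated and only the recompression index applies:
S_c = C_r·H/(1+e₀)·log₁₀(σ'_f/σ'_0) = 0.05×5.1/1.7×log₁₀(116.17/46.392)
    = 0.15 × 0.39865 = 0.0598 m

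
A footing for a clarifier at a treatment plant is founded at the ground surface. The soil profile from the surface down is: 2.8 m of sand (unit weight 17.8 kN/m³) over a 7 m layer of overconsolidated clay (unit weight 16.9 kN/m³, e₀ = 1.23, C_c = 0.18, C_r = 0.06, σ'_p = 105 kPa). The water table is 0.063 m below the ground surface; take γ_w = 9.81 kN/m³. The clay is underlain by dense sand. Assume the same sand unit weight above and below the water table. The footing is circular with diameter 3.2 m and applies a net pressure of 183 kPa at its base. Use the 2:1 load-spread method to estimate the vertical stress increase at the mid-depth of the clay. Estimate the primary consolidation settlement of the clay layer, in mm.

S_c ≈ 29.5 mm

Mid-depth of clay below the ground surface: z = 2.8 + 7/2 = 6.3 m.
Total vertical stress at mid-clay: σ_v = 17.8×2.8 + 16.9×3.5 = 108.99 kPa.
Pore pressure: u = 9.81×(6.3 − 0.063) = 61.185 kPa.
Initial effective stress: σ'_0 = σ_v − u = 108.99 − 61.185 = 47.805 kPa.
Stress increase at mid-clay by the 2:1 spreading method:
Δσ ≈ qD²/(D+z)² = 183×3.2²/(3.2+6.3)² = 20.764 kPa
Final effective stress: σ'_f = 47.805 + 20.764 = 68.569 kPa.
σ'_f = 68.569 ≤ σ'_p = 105 kPa, so the clay remains overconsolidated and only the recompression index applies:
S_c = C_r·H/(1+e₀)·log₁₀(σ'_f/σ'_0) = 0.06×7/2.23×log₁₀(68.569/47.805)
    = 0.18834 × 0.15665 = 0.0295 m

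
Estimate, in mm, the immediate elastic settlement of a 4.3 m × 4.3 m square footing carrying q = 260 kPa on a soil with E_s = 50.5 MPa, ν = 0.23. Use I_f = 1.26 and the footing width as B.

Immediate (elastic) settlement: S_e = q·B·(1−ν²)/E_s · I_f.
E_s = 50.5 MPa = 50500 kPa.
S_e = 260 × 4.3 × (1 − 0.23²) / 50500 × 1.26
    = 260 × 4.3 × 0.9471 / 50500 × 1.26
    = 0.02642 m = 26.42 mm

S_e ≈ 26.4 mm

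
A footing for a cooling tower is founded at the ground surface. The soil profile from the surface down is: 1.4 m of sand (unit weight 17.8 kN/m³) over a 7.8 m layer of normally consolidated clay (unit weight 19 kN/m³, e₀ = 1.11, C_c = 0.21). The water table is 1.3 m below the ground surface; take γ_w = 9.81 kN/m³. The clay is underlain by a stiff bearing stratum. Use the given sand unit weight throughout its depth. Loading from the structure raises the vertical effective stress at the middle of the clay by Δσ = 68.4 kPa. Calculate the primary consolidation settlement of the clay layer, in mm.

S_c ≈ 257 mm

Mid-depth of clay below the ground surface: z = 1.4 + 7.8/2 = 5.3 m.
Total vertical stress at mid-clay: σ_v = 17.8×1.4 + 19×3.9 = 99.02 kPa.
Pore pressure: u = 9.81×(5.3 − 1.3) = 39.24 kPa.
Initial effective stress: σ'_0 = σ_v − u = 99.02 − 39.24 = 59.78 kPa.
Final effective stress: σ'_f = σ'_0 + Δσ = 59.78 + 68.4 = 128.18 kPa.
Normally consolidated clay, so the full stress increment lies on the virgin compression line:
S_c = C_c·H/(1+e₀)·log₁₀(σ'_f/σ'_0) = 0.21×7.8/(1+1.11)×log₁₀(128.18/59.78)
    = 0.7763 × 0.33126 = 0.2572 m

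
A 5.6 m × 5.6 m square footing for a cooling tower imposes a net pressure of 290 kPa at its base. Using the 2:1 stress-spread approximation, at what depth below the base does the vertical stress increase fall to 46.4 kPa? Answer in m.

2:1 spreading — at depth z the loaded area has grown by z in each plan dimension:
qB²/(B+z)² = Δσ_z ⇒ z = B(√(q/Δσ_z) − 1) = 5.6×(√(290/46.4) − 1) = 8.4 m

z ≈ 8.4 m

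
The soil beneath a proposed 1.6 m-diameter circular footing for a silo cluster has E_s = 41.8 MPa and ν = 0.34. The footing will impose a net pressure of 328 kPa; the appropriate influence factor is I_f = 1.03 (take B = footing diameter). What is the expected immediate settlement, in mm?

Immediate (elastic) settlement: S_e = q·B·(1−ν²)/E_s · I_f.
E_s = 41.8 MPa = 41800 kPa.
S_e = 328 × 1.6 × (1 − 0.34²) / 41800 × 1.03
    = 328 × 1.6 × 0.8844 / 41800 × 1.03
    = 0.01144 m = 11.44 mm

S_e ≈ 11.4 mm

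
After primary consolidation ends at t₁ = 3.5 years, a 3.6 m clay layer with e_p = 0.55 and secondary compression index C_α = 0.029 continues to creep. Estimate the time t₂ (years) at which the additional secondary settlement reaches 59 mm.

S_s = C_α·H/(1+e_p)·log₁₀(t₂/t₁) ⇒ log₁₀(t₂/t₁) = S_s·(1+e_p)/(C_α·H).
log₁₀(t₂/t₁) = 0.059 × (1+0.55) / (0.029×3.6) = 0.876
t₂ = t₁ × 10^0.876 = 3.5 × 7.515 = 26.3 years

t₂ ≈ 26.3 years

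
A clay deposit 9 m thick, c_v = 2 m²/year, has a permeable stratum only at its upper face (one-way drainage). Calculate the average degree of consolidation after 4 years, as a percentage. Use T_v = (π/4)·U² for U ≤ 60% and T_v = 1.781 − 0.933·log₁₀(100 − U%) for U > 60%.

U ≈ 35.5 %

Drainage path length: H_d = H = 9 m (single drainage).
T_v = c_v·t/H_d² = 2×4/9² = 0.098765.
T_v = 0.098765 corresponds to the U ≤ 60% branch:
U = √(4T_v/π) = 0.3546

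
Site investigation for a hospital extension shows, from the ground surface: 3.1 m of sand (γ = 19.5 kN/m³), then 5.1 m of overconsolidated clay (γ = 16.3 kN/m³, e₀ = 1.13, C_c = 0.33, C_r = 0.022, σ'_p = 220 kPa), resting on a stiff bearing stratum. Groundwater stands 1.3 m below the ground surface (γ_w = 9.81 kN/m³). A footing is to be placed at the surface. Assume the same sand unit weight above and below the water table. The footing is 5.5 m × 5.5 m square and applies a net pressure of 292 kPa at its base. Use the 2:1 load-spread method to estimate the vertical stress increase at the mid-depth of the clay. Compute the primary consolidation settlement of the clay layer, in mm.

Mid-depth of clay below the ground surface: z = 3.1 + 5.1/2 = 5.65 m.
Total vertical stress at mid-clay: σ_v = 19.5×3.1 + 16.3×2.55 = 102.02 kPa.
Pore pressure: u = 9.81×(5.65 − 1.3) = 42.673 kPa.
Initial effective stress: σ'_0 = σ_v − u = 102.02 − 42.673 = 59.347 kPa.
Stress increase at mid-clay by the 2:1 spreading method:
Δσ = qBL/((B+z)(L+z)) = 292×5.5×5.5/((5.5+5.65)(5.5+5.65)) = 71.049 kPa
Final effective stress: σ'_f = 59.347 + 71.049 = 130.4 kPa.
σ'_f = 130.4 ≤ σ'_p = 220 kPa, so the clay remains overconsolidated and only the recompression index applies:
S_c = C_r·H/(1+e₀)·log₁₀(σ'_f/σ'_0) = 0.022×5.1/2.13×log₁₀(130.4/59.347)
    = 0.052677 × 0.34188 = 0.01801 m

S_c ≈ 18 mm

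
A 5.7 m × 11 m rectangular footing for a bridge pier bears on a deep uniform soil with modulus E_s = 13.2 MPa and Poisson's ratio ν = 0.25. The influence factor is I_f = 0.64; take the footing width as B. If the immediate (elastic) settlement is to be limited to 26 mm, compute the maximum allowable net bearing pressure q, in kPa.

q ≈ 100 kPa

E_s = 13.2 MPa = 13200 kPa.
S_e = q·B·(1−ν²)/E_s · I_f  ⇒  q = S_e·E_s / (B·(1−ν²)·I_f).
q = 0.026 × 13200 / (5.7 × 0.9375 × 0.64) = 100.4 kPa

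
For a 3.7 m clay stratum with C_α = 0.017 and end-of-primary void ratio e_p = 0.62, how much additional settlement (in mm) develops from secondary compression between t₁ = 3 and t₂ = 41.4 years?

Secondary compression: S_s = C_α·H/(1+e_p)·log₁₀(t₂/t₁)
S_s = 0.017×3.7/(1+0.62)×log₁₀(41.4/3)
    = 0.03883 × 1.14 = 0.04426 m

S_s ≈ 44.3 mm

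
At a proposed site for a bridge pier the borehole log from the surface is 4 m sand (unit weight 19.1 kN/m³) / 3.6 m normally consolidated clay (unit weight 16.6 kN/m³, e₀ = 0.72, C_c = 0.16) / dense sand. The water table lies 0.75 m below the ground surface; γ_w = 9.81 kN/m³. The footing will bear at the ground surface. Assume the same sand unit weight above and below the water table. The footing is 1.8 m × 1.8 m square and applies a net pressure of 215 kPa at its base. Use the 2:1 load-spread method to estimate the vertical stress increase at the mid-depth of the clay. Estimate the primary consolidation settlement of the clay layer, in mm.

S_c ≈ 28 mm

Mid-depth of clay below the ground surface: z = 4 + 3.6/2 = 5.8 m.
Total vertical stress at mid-clay: σ_v = 19.1×4 + 16.6×1.8 = 106.28 kPa.
Pore pressure: u = 9.81×(5.8 − 0.75) = 49.541 kPa.
Initial effective stress: σ'_0 = σ_v − u = 106.28 − 49.541 = 56.739 kPa.
Stress increase at mid-clay by the 2:1 spreading method:
Δσ = qBL/((B+z)(L+z)) = 215×1.8×1.8/((1.8+5.8)(1.8+5.8)) = 12.06 kPa
Final effective stress: σ'_f = σ'_0 + Δσ = 56.739 + 12.06 = 68.799 kPa.
Normally consolidated clay, so the full stress increment lies on the virgin compression line:
S_c = C_c·H/(1+e₀)·log₁₀(σ'_f/σ'_0) = 0.16×3.6/(1+0.72)×log₁₀(68.799/56.739)
    = 0.33488 × 0.0837 = 0.02803 m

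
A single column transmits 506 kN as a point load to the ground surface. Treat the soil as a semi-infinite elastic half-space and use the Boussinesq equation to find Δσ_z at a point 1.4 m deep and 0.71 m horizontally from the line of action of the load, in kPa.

Boussinesq vertical stress below a point load on an elastic half-space:
Δσ_z = 3P/(2πz²) · [1 + (r/z)²]^(−5/2)
r/z = 0.71/1.4 = 0.50714; [1+(r/z)²]^(−5/2) = 0.56428.
Δσ_z = 3×506/(2π×1.4²) × 0.56428 = 123.26 × 0.56428 = 69.55 kPa

Δσ_z ≈ 69.6 kPa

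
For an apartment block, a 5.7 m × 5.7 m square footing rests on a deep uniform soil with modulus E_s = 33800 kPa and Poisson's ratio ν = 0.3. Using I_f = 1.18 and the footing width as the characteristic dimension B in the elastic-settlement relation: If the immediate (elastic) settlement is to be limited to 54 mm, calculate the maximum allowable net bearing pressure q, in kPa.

q ≈ 298 kPa

S_e = q·B·(1−ν²)/E_s · I_f  ⇒  q = S_e·E_s / (B·(1−ν²)·I_f).
q = 0.054 × 33800 / (5.7 × 0.91 × 1.18) = 298.2 kPa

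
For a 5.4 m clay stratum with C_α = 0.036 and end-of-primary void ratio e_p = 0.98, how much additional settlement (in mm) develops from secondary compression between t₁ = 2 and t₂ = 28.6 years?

S_s ≈ 113 mm

Secondary compression: S_s = C_α·H/(1+e_p)·log₁₀(t₂/t₁)
S_s = 0.036×5.4/(1+0.98)×log₁₀(28.6/2)
    = 0.09818 × 1.155 = 0.1134 m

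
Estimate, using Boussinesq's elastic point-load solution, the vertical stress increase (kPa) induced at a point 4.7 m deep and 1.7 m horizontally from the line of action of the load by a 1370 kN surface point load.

Boussinesq vertical stress below a point load on an elastic half-space:
Δσ_z = 3P/(2πz²) · [1 + (r/z)²]^(−5/2)
r/z = 1.7/4.7 = 0.3617; [1+(r/z)²]^(−5/2) = 0.73537.
Δσ_z = 3×1370/(2π×4.7²) × 0.73537 = 29.612 × 0.73537 = 21.78 kPa

Δσ_z ≈ 21.8 kPa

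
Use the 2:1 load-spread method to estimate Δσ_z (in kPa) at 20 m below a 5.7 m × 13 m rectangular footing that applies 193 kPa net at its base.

Δσ_z ≈ 16.9 kPa

By the 2:1 method the load spreads at 1 horizontal : 2 vertical, so at depth z the loaded area has grown by z in each plan dimension:
Δσ = qBL/((B+z)(L+z)) = 193×5.7×13/((5.7+20)(13+20)) = 16.863 kPa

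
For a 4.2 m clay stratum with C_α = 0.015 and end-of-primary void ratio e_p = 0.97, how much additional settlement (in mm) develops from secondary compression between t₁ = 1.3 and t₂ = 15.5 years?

Secondary compression: S_s = C_α·H/(1+e_p)·log₁₀(t₂/t₁)
S_s = 0.015×4.2/(1+0.97)×log₁₀(15.5/1.3)
    = 0.03198 × 1.076 = 0.03442 m

S_s ≈ 34.4 mm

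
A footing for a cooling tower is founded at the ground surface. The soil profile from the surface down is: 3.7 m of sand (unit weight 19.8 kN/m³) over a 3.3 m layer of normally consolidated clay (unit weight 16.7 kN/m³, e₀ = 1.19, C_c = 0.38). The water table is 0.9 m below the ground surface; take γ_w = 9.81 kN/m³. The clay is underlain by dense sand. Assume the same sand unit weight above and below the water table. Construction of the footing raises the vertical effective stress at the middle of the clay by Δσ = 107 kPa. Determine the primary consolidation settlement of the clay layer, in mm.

S_c ≈ 262 mm

Mid-depth of clay below the ground surface: z = 3.7 + 3.3/2 = 5.35 m.
Total vertical stress at mid-clay: σ_v = 19.8×3.7 + 16.7×1.65 = 100.81 kPa.
Pore pressure: u = 9.81×(5.35 − 0.9) = 43.655 kPa.
Initial effective stress: σ'_0 = σ_v − u = 100.81 − 43.655 = 57.155 kPa.
Final effective stress: σ'_f = σ'_0 + Δσ = 57.155 + 107 = 164.16 kPa.
Normally consolidated clay, so the full stress increment lies on the virgin compression line:
S_c = C_c·H/(1+e₀)·log₁₀(σ'_f/σ'_0) = 0.38×3.3/(1+1.19)×log₁₀(164.16/57.155)
    = 0.5726 × 0.45821 = 0.2624 m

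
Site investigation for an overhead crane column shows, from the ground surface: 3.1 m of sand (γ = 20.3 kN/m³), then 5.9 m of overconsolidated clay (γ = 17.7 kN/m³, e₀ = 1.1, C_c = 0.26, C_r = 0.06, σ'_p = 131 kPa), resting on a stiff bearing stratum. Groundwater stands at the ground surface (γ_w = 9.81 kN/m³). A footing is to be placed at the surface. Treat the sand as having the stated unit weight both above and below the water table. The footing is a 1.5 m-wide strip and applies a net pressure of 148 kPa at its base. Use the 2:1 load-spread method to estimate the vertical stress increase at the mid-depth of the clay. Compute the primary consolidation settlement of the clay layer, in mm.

S_c ≈ 31 mm

Mid-depth of clay below the ground surface: z = 3.1 + 5.9/2 = 6.05 m.
Total vertical stress at mid-clay: σ_v = 20.3×3.1 + 17.7×2.95 = 115.15 kPa.
Pore pressure: u = 9.81×(6.05 − 0) = 59.351 kPa.
Initial effective stress: σ'_0 = σ_v − u = 115.15 − 59.351 = 55.799 kPa.
Stress increase at mid-clay by the 2:1 spreading method:
Δσ = qB/(B+z) = 148×1.5/(1.5+6.05) = 29.404 kPa
Final effective stress: σ'_f = 55.799 + 29.404 = 85.203 kPa.
σ'_f = 85.203 ≤ σ'_p = 131 kPa, so the clay remains overconsolidated and only the recompression index applies:
S_c = C_r·H/(1+e₀)·log₁₀(σ'_f/σ'_0) = 0.06×5.9/2.1×log₁₀(85.203/55.799)
    = 0.16857 × 0.18383 = 0.03099 m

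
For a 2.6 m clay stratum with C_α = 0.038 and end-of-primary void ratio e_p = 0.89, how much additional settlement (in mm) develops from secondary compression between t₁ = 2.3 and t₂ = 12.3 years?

S_s ≈ 38.1 mm

Secondary compression: S_s = C_α·H/(1+e_p)·log₁₀(t₂/t₁)
S_s = 0.038×2.6/(1+0.89)×log₁₀(12.3/2.3)
    = 0.05228 × 0.7282 = 0.03807 m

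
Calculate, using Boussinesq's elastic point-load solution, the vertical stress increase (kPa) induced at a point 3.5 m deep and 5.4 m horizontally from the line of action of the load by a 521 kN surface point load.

Boussinesq vertical stress below a point load on an elastic half-space:
Δσ_z = 3P/(2πz²) · [1 + (r/z)²]^(−5/2)
r/z = 5.4/3.5 = 1.5429; [1+(r/z)²]^(−5/2) = 0.047597.
Δσ_z = 3×521/(2π×3.5²) × 0.047597 = 20.307 × 0.047597 = 0.9666 kPa

Δσ_z ≈ 0.967 kPa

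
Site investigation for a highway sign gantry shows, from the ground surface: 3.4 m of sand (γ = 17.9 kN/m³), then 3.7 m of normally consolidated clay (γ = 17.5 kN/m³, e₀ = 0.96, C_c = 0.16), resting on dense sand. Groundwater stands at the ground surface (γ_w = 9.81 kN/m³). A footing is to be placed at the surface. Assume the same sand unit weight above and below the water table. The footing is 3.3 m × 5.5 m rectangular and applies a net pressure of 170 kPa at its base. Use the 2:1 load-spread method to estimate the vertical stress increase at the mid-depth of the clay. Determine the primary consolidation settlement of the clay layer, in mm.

S_c ≈ 77.4 mm

Mid-depth of clay below the ground surface: z = 3.4 + 3.7/2 = 5.25 m.
Total vertical stress at mid-clay: σ_v = 17.9×3.4 + 17.5×1.85 = 93.235 kPa.
Pore pressure: u = 9.81×(5.25 − 0) = 51.503 kPa.
Initial effective stress: σ'_0 = σ_v − u = 93.235 − 51.503 = 41.732 kPa.
Stress increase at mid-clay by the 2:1 spreading method:
Δσ = qBL/((B+z)(L+z)) = 170×3.3×5.5/((3.3+5.25)(5.5+5.25)) = 33.57 kPa
Final effective stress: σ'_f = σ'_0 + Δσ = 41.732 + 33.57 = 75.302 kPa.
Normally consolidated clay, so the full stress increment lies on the virgin compression line:
S_c = C_c·H/(1+e₀)·log₁₀(σ'_f/σ'_0) = 0.16×3.7/(1+0.96)×log₁₀(75.302/41.732)
    = 0.30204 × 0.25634 = 0.07742 m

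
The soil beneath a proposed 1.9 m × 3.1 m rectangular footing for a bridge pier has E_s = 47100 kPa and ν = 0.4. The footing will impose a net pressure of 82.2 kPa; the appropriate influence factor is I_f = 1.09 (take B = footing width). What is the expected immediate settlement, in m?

S_e ≈ 0.00304 m

Immediate (elastic) settlement: S_e = q·B·(1−ν²)/E_s · I_f.
S_e = 82.2 × 1.9 × (1 − 0.4²) / 47100 × 1.09
    = 82.2 × 1.9 × 0.84 / 47100 × 1.09
    = 0.003036 m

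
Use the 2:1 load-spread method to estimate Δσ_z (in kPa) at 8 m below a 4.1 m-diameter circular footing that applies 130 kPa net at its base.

Δσ_z ≈ 14.9 kPa

By the 2:1 method the load spreads at 1 horizontal : 2 vertical, so at depth z the loaded area has grown by z in each plan dimension:
Δσ ≈ qD²/(D+z)² = 130×4.1²/(4.1+8)² = 14.926 kPa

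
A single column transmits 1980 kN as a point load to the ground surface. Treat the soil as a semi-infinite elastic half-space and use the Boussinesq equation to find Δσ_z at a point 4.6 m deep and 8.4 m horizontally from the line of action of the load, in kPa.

Boussinesq vertical stress below a point load on an elastic half-space:
Δσ_z = 3P/(2πz²) · [1 + (r/z)²]^(−5/2)
r/z = 8.4/4.6 = 1.8261; [1+(r/z)²]^(−5/2) = 0.025564.
Δσ_z = 3×1980/(2π×4.6²) × 0.025564 = 44.678 × 0.025564 = 1.142 kPa

Δσ_z ≈ 1.14 kPa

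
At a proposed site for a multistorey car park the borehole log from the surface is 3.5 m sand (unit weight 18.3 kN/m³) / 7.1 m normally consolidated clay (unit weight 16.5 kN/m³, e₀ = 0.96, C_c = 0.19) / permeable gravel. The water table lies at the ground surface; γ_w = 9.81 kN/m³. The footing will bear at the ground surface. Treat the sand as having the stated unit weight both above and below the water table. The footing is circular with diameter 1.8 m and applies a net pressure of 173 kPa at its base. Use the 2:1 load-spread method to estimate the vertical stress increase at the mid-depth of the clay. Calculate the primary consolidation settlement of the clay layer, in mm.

S_c ≈ 37.6 mm

Mid-depth of clay below the ground surface: z = 3.5 + 7.1/2 = 7.05 m.
Total vertical stress at mid-clay: σ_v = 18.3×3.5 + 16.5×3.55 = 122.62 kPa.
Pore pressure: u = 9.81×(7.05 − 0) = 69.16 kPa.
Initial effective stress: σ'_0 = σ_v − u = 122.62 − 69.16 = 53.46 kPa.
Stress increase at mid-clay by the 2:1 spreading method:
Δσ ≈ qD²/(D+z)² = 173×1.8²/(1.8+7.05)² = 7.1566 kPa
Final effective stress: σ'_f = σ'_0 + Δσ = 53.46 + 7.1566 = 60.617 kPa.
Normally consolidated clay, so the full stress increment lies on the virgin compression line:
S_c = C_c·H/(1+e₀)·log₁₀(σ'_f/σ'_0) = 0.19×7.1/(1+0.96)×log₁₀(60.617/53.46)
    = 0.68827 × 0.054565 = 0.03756 m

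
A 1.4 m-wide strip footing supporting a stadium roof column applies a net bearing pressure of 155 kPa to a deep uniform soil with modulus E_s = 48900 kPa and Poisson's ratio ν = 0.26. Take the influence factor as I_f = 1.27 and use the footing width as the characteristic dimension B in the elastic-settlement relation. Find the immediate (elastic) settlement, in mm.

Immediate (elastic) settlement: S_e = q·B·(1−ν²)/E_s · I_f.
S_e = 155 × 1.4 × (1 − 0.26²) / 48900 × 1.27
    = 155 × 1.4 × 0.9324 / 48900 × 1.27
    = 0.005255 m = 5.255 mm

S_e ≈ 5.25 mm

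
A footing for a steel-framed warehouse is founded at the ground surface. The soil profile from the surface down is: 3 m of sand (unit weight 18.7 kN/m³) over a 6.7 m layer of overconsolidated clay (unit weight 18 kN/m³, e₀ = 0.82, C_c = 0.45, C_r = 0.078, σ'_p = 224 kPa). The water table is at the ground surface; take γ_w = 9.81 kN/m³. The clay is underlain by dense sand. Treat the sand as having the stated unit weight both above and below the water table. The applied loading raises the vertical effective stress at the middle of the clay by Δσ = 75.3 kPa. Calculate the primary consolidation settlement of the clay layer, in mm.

S_c ≈ 109 mm

Mid-depth of clay below the ground surface: z = 3 + 6.7/2 = 6.35 m.
Total vertical stress at mid-clay: σ_v = 18.7×3 + 18×3.35 = 116.4 kPa.
Pore pressure: u = 9.81×(6.35 − 0) = 62.294 kPa.
Initial effective stress: σ'_0 = σ_v − u = 116.4 − 62.294 = 54.106 kPa.
Final effective stress: σ'_f = 54.106 + 75.3 = 129.41 kPa.
σ'_f = 129.41 ≤ σ'_p = 224 kPa, so the clay remains overconsolidated and only the recompression index applies:
S_c = C_r·H/(1+e₀)·log₁₀(σ'_f/σ'_0) = 0.078×6.7/1.82×log₁₀(129.41/54.106)
    = 0.28714 × 0.37872 = 0.1087 m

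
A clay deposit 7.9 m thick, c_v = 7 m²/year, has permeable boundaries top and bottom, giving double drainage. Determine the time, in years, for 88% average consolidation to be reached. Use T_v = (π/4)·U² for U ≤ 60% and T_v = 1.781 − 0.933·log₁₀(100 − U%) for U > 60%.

Drainage path length: H_d = H/2 = 3.95 m (double drainage).
U > 60%: T_v = 1.781 − 0.933·log₁₀(100 − 88) = 0.77412.
t = T_v·H_d²/c_v = 0.77412×3.95²/7 = 1.725 years.

t ≈ 1.73 years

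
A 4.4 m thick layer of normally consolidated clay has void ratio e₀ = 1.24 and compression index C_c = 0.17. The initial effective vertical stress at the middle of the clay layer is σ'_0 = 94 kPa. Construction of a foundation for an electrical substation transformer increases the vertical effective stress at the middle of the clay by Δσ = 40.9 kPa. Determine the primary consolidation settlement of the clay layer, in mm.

Final effective stress: σ'_f = σ'_0 + Δσ = 94 + 40.9 = 134.9 kPa.
Normally consolidated clay, so the full stress increment lies on the virgin compression line:
S_c = C_c·H/(1+e₀)·log₁₀(σ'_f/σ'_0) = 0.17×4.4/(1+1.24)×log₁₀(134.9/94)
    = 0.33393 × 0.15688 = 0.05239 m

S_c ≈ 52.4 mm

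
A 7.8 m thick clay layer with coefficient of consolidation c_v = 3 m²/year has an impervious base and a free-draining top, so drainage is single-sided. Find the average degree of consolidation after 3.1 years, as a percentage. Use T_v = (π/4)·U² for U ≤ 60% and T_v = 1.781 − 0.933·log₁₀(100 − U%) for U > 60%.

U ≈ 44.1 %

Drainage path length: H_d = H = 7.8 m (single drainage).
T_v = c_v·t/H_d² = 3×3.1/7.8² = 0.15286.
T_v = 0.15286 corresponds to the U ≤ 60% branch:
U = √(4T_v/π) = 0.4412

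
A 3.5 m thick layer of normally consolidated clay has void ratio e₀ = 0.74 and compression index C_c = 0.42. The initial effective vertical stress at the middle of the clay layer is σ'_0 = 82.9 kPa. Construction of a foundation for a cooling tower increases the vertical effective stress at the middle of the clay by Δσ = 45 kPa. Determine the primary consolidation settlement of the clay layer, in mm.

Final effective stress: σ'_f = σ'_0 + Δσ = 82.9 + 45 = 127.9 kPa.
Normally consolidated clay, so the full stress increment lies on the virgin compression line:
S_c = C_c·H/(1+e₀)·log₁₀(σ'_f/σ'_0) = 0.42×3.5/(1+0.74)×log₁₀(127.9/82.9)
    = 0.84483 × 0.18832 = 0.1591 m

S_c ≈ 159 mm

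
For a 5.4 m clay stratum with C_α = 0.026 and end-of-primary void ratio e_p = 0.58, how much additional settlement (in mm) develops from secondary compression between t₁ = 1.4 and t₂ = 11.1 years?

Secondary compression: S_s = C_α·H/(1+e_p)·log₁₀(t₂/t₁)
S_s = 0.026×5.4/(1+0.58)×log₁₀(11.1/1.4)
    = 0.08886 × 0.8992 = 0.0799 m

S_s ≈ 79.9 mm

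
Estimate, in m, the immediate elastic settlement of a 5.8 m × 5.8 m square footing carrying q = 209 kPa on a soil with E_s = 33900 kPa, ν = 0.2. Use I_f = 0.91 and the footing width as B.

Immediate (elastic) settlement: S_e = q·B·(1−ν²)/E_s · I_f.
S_e = 209 × 5.8 × (1 − 0.2²) / 33900 × 0.91
    = 209 × 5.8 × 0.96 / 33900 × 0.91
    = 0.03124 m

S_e ≈ 0.0312 m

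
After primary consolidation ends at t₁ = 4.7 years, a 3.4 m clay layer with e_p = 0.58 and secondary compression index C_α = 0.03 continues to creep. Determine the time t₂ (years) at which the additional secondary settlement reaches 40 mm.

t₂ ≈ 19.6 years

S_s = C_α·H/(1+e_p)·log₁₀(t₂/t₁) ⇒ log₁₀(t₂/t₁) = S_s·(1+e_p)/(C_α·H).
log₁₀(t₂/t₁) = 0.04 × (1+0.58) / (0.03×3.4) = 0.6196
t₂ = t₁ × 10^0.6196 = 4.7 × 4.165 = 19.58 years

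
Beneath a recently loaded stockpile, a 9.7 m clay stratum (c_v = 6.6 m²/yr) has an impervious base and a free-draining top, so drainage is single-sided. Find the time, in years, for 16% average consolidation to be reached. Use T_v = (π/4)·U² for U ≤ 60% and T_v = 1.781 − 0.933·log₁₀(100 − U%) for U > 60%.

t ≈ 0.287 years

Drainage path length: H_d = H = 9.7 m (single drainage).
U ≤ 60%: T_v = (π/4)·U² = (π/4)×0.16² = 0.020106.
t = T_v·H_d²/c_v = 0.020106×9.7²/6.6 = 0.2866 years.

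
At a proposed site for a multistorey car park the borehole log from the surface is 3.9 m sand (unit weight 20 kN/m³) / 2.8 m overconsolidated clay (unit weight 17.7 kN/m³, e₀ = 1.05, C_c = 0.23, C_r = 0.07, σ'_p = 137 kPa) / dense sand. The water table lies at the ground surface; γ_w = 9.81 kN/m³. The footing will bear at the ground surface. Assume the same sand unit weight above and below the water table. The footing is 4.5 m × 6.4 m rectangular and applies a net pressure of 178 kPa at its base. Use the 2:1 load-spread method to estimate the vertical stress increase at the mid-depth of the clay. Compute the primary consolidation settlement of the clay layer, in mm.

Mid-depth of clay below the ground surface: z = 3.9 + 2.8/2 = 5.3 m.
Total vertical stress at mid-clay: σ_v = 20×3.9 + 17.7×1.4 = 102.78 kPa.
Pore pressure: u = 9.81×(5.3 − 0) = 51.993 kPa.
Initial effective stress: σ'_0 = σ_v − u = 102.78 − 51.993 = 50.787 kPa.
Stress increase at mid-clay by the 2:1 spreading method:
Δσ = qBL/((B+z)(L+z)) = 178×4.5×6.4/((4.5+5.3)(6.4+5.3)) = 44.71 kPa
Final effective stress: σ'_f = 50.787 + 44.71 = 95.497 kPa.
σ'_f = 95.497 ≤ σ'_p = 137 kPa, so the clay remains overconsolidated and only the recompression index applies:
S_c = C_r·H/(1+e₀)·log₁₀(σ'_f/σ'_0) = 0.07×2.8/2.05×log₁₀(95.497/50.787)
    = 0.095613 × 0.27424 = 0.02622 m

S_c ≈ 26.2 mm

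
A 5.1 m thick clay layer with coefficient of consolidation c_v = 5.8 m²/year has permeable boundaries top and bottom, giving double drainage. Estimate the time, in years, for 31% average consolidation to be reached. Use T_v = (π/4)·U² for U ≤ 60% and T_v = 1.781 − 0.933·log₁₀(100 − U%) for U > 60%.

t ≈ 0.0846 years

Drainage path length: H_d = H/2 = 2.55 m (double drainage).
U ≤ 60%: T_v = (π/4)·U² = (π/4)×0.31² = 0.075477.
t = T_v·H_d²/c_v = 0.075477×2.55²/5.8 = 0.08462 years.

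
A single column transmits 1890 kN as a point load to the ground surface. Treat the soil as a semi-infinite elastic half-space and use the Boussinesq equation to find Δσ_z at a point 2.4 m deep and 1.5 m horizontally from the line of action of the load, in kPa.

Boussinesq vertical stress below a point load on an elastic half-space:
Δσ_z = 3P/(2πz²) · [1 + (r/z)²]^(−5/2)
r/z = 1.5/2.4 = 0.625; [1+(r/z)²]^(−5/2) = 0.43851.
Δσ_z = 3×1890/(2π×2.4²) × 0.43851 = 156.67 × 0.43851 = 68.7 kPa

Δσ_z ≈ 68.7 kPa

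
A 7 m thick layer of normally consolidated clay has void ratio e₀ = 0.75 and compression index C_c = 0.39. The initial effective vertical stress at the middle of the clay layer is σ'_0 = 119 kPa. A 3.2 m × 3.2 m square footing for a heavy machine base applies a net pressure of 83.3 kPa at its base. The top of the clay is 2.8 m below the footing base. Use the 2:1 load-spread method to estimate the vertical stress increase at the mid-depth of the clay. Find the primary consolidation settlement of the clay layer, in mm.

Mid-depth of clay below the footing base: z = 2.8 + 7/2 = 6.3 m.
Stress increase at mid-clay by the 2:1 spreading method:
Δσ = qBL/((B+z)(L+z)) = 83.3×3.2×3.2/((3.2+6.3)(3.2+6.3)) = 9.4514 kPa
Final effective stress: σ'_f = σ'_0 + Δσ = 119 + 9.4514 = 128.45 kPa.
Normally consolidated clay, so the full stress increment lies on the virgin compression line:
S_c = C_c·H/(1+e₀)·log₁₀(σ'_f/σ'_0) = 0.39×7/(1+0.75)×log₁₀(128.45/119)
    = 1.56 × 0.033187 = 0.05177 m

S_c ≈ 51.8 mm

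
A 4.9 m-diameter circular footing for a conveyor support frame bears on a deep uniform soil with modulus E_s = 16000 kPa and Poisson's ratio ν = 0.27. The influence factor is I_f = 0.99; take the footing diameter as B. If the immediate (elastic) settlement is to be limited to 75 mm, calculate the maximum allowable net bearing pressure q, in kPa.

S_e = q·B·(1−ν²)/E_s · I_f  ⇒  q = S_e·E_s / (B·(1−ν²)·I_f).
q = 0.075 × 16000 / (4.9 × 0.9271 × 0.99) = 266.8 kPa

q ≈ 267 kPa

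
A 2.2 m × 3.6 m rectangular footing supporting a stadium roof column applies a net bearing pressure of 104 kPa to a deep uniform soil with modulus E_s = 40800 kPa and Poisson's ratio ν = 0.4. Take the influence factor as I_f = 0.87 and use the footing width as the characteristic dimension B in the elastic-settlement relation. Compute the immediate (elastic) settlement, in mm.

S_e ≈ 4.1 mm

Immediate (elastic) settlement: S_e = q·B·(1−ν²)/E_s · I_f.
S_e = 104 × 2.2 × (1 − 0.4²) / 40800 × 0.87
    = 104 × 2.2 × 0.84 / 40800 × 0.87
    = 0.004098 m = 4.098 mm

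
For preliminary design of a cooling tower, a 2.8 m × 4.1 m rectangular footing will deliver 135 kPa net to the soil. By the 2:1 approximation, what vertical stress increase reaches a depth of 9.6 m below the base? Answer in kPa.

By the 2:1 method the load spreads at 1 horizontal : 2 vertical, so at depth z the loaded area has grown by z in each plan dimension:
Δσ = qBL/((B+z)(L+z)) = 135×2.8×4.1/((2.8+9.6)(4.1+9.6)) = 9.1229 kPa

Δσ_z ≈ 9.12 kPa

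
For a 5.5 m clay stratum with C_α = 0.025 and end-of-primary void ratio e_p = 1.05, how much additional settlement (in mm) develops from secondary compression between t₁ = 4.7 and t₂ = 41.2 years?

S_s ≈ 63.2 mm

Secondary compression: S_s = C_α·H/(1+e_p)·log₁₀(t₂/t₁)
S_s = 0.025×5.5/(1+1.05)×log₁₀(41.2/4.7)
    = 0.06707 × 0.9428 = 0.06324 m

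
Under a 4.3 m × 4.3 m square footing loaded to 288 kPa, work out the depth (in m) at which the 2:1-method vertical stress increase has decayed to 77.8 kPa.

z ≈ 3.97 m

2:1 spreading — at depth z the loaded area has grown by z in each plan dimension:
qB²/(B+z)² = Δσ_z ⇒ z = B(√(q/Δσ_z) − 1) = 4.3×(√(288/77.8) − 1) = 3.973 m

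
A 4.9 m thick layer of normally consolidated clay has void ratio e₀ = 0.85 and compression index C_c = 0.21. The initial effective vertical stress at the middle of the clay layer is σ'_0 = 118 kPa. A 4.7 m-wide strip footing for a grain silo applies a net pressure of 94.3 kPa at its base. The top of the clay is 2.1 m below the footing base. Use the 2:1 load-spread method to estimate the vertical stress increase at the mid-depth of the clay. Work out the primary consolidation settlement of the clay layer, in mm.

S_c ≈ 82.3 mm

Mid-depth of clay below the footing base: z = 2.1 + 4.9/2 = 4.55 m.
Stress increase at mid-clay by the 2:1 spreading method:
Δσ = qB/(B+z) = 94.3×4.7/(4.7+4.55) = 47.915 kPa
Final effective stress: σ'_f = σ'_0 + Δσ = 118 + 47.915 = 165.91 kPa.
Normally consolidated clay, so the full stress increment lies on the virgin compression line:
S_c = C_c·H/(1+e₀)·log₁₀(σ'_f/σ'_0) = 0.21×4.9/(1+0.85)×log₁₀(165.91/118)
    = 0.55622 × 0.14799 = 0.08231 m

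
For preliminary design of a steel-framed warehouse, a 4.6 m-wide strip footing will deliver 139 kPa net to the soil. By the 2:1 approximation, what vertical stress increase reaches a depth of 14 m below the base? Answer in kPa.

Δσ_z ≈ 34.4 kPa

By the 2:1 method the load spreads at 1 horizontal : 2 vertical, so at depth z the loaded area has grown by z in each plan dimension:
Δσ = qB/(B+z) = 139×4.6/(4.6+14) = 34.376 kPa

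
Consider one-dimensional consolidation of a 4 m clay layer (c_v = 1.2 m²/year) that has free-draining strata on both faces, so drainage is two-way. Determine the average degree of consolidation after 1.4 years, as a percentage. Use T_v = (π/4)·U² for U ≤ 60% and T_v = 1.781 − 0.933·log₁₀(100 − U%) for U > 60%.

U ≈ 71.2 %

Drainage path length: H_d = H/2 = 2 m (double drainage).
T_v = c_v·t/H_d² = 1.2×1.4/2² = 0.42.
T_v = 0.42 corresponds to the U > 60% branch:
U = 1 − 10^((1.781 − T_v)/0.933)/100 = 0.7124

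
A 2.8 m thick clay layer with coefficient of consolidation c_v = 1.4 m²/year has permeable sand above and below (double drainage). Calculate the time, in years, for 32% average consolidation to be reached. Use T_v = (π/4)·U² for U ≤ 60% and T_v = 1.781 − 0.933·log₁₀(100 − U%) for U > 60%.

Drainage path length: H_d = H/2 = 1.4 m (double drainage).
U ≤ 60%: T_v = (π/4)·U² = (π/4)×0.32² = 0.080425.
t = T_v·H_d²/c_v = 0.080425×1.4²/1.4 = 0.1126 years.

t ≈ 0.113 years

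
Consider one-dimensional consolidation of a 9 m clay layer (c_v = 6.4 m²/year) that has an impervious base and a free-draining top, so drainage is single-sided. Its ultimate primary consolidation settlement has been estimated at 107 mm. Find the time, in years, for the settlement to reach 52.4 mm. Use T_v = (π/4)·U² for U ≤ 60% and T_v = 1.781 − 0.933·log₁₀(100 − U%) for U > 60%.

t ≈ 2.38 years

Drainage path length: H_d = H = 9 m (single drainage).
U = S(t)/S_ult = 52.4/107 = 0.4897.
U ≤ 60%: T_v = (π/4)·U² = (π/4)×0.48972² = 0.18836.
t = T_v·H_d²/c_v = 0.18836×9²/6.4 = 2.384 years.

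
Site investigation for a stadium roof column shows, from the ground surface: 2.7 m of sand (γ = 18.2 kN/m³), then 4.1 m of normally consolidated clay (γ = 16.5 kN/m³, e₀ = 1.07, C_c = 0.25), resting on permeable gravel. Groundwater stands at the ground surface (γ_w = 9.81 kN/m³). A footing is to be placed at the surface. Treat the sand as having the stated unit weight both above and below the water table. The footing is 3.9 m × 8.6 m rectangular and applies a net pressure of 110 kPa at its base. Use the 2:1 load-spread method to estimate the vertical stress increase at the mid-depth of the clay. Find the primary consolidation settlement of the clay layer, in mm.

Mid-depth of clay below the ground surface: z = 2.7 + 4.1/2 = 4.75 m.
Total vertical stress at mid-clay: σ_v = 18.2×2.7 + 16.5×2.05 = 82.965 kPa.
Pore pressure: u = 9.81×(4.75 − 0) = 46.598 kPa.
Initial effective stress: σ'_0 = σ_v − u = 82.965 − 46.598 = 36.367 kPa.
Stress increase at mid-clay by the 2:1 spreading method:
Δσ = qBL/((B+z)(L+z)) = 110×3.9×8.6/((3.9+4.75)(8.6+4.75)) = 31.949 kPa
Final effective stress: σ'_f = σ'_0 + Δσ = 36.367 + 31.949 = 68.316 kPa.
Normally consolidated clay, so the full stress increment lies on the virgin compression line:
S_c = C_c·H/(1+e₀)·log₁₀(σ'_f/σ'_0) = 0.25×4.1/(1+1.07)×log₁₀(68.316/36.367)
    = 0.49517 × 0.27381 = 0.1356 m

S_c ≈ 136 mm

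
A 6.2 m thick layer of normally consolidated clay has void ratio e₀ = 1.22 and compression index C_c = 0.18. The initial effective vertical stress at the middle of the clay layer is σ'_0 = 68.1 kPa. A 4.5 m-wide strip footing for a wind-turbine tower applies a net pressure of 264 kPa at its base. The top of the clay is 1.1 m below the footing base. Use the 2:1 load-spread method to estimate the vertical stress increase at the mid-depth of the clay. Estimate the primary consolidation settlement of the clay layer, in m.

Mid-depth of clay below the footing base: z = 1.1 + 6.2/2 = 4.2 m.
Stress increase at mid-clay by the 2:1 spreading method:
Δσ = qB/(B+z) = 264×4.5/(4.5+4.2) = 136.55 kPa
Final effective stress: σ'_f = σ'_0 + Δσ = 68.1 + 136.55 = 204.65 kPa.
Normally consolidated clay, so the full stress increment lies on the virgin compression line:
S_c = C_c·H/(1+e₀)·log₁₀(σ'_f/σ'_0) = 0.18×6.2/(1+1.22)×log₁₀(204.65/68.1)
    = 0.5027 × 0.47786 = 0.2402 m

S_c ≈ 0.24 m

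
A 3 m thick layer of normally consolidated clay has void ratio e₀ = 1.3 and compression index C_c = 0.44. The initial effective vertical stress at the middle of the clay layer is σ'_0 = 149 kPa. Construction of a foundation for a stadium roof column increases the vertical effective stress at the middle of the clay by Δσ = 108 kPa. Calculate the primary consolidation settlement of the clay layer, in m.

Final effective stress: σ'_f = σ'_0 + Δσ = 149 + 108 = 257 kPa.
Normally consolidated clay, so the full stress increment lies on the virgin compression line:
S_c = C_c·H/(1+e₀)·log₁₀(σ'_f/σ'_0) = 0.44×3/(1+1.3)×log₁₀(257/149)
    = 0.57391 × 0.23675 = 0.1359 m

S_c ≈ 0.136 m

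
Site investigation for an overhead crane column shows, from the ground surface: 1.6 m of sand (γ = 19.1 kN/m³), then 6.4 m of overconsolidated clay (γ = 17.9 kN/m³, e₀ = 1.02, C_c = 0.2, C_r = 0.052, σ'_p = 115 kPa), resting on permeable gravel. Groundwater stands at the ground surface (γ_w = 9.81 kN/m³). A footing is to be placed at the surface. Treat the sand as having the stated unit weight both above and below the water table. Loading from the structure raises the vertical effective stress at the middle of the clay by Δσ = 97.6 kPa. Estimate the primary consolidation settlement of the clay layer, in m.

Mid-depth of clay below the ground surface: z = 1.6 + 6.4/2 = 4.8 m.
Total vertical stress at mid-clay: σ_v = 19.1×1.6 + 17.9×3.2 = 87.84 kPa.
Pore pressure: u = 9.81×(4.8 − 0) = 47.088 kPa.
Initial effective stress: σ'_0 = σ_v − u = 87.84 − 47.088 = 40.752 kPa.
Final effective stress: σ'_f = 40.752 + 97.6 = 138.35 kPa.
σ'_f = 138.35 > σ'_p = 115 kPa, so the stress path crosses the preconsolidation pressure — recompression up to σ'_p, then virgin compression beyond:
S_c = H/(1+e₀)·[C_r·log₁₀(σ'_p/σ'_0) + C_c·log₁₀(σ'_f/σ'_p)]
    = 6.4/2.02 × [0.052×log₁₀(115/40.752) + 0.2×log₁₀(138.35/115)]
    = 3.1683 × [0.023429 + 0.016056] = 0.1251 m

S_c ≈ 0.125 m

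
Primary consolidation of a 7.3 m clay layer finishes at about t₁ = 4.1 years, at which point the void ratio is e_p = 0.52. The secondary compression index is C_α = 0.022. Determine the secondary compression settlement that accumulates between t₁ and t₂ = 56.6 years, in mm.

Secondary compression: S_s = C_α·H/(1+e_p)·log₁₀(t₂/t₁)
S_s = 0.022×7.3/(1+0.52)×log₁₀(56.6/4.1)
    = 0.1057 × 1.14 = 0.1205 m

S_s ≈ 120 mm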